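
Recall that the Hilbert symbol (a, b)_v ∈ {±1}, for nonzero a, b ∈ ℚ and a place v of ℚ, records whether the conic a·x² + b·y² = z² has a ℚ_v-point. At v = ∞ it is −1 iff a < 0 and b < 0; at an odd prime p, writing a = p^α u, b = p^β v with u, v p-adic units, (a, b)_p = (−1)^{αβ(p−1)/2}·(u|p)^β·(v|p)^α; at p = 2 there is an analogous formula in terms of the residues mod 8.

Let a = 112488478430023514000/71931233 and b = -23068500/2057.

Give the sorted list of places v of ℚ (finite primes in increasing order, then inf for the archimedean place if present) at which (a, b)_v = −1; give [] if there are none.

Mod squares: a ≡ 1105, b ≡ -23205. Check v ∈ {∞, 2, 3, 5, 7, 11, 13, 17, 47}.
v=2: v_2(a)=4, v_2(b)=2; units ≡ 1, 3 (mod 8); ε·ε+αω+βω = 0·1+4·1+2·0 ≡ 0  ⇒  (a,b)_2 = +1.
v=5: a=5^3·(≡4), b=5^3·(≡1) mod 5; (4|5)=+1, (1|5)=+1; (−1)^{3·3·2}·(+1)^3·(+1)^3 = +1.
v=17: a=17^-3·(≡10), b=17^-1·(≡12) mod 17; (10|17)=-1, (12|17)=-1; (−1)^{-3·-1·8}·(-1)^-1·(-1)^-3 = +1.
v=∞: 1105 > 0 and -23205 < 0  ⇒  (a,b)_∞ = +1.
v=7: a=7^4·(≡5), b=7^1·(≡5) mod 7; (5|7)=-1, (5|7)=-1; (−1)^{4·1·3}·(-1)^1·(-1)^4 = -1.
v=11: a=11^-4·(≡4), b=11^-2·(≡3) mod 11; (4|11)=+1, (3|11)=+1; (−1)^{-4·-2·5}·(+1)^-2·(+1)^-4 = +1.
v=3: a=3^0·(≡1), b=3^1·(≡2) mod 3; (1|3)=+1, (2|3)=-1; (−1)^{0·1·1}·(+1)^1·(-1)^0 = +1.
v=13: a=13^9·(≡7), b=13^3·(≡10) mod 13; (7|13)=-1, (10|13)=+1; (−1)^{9·3·6}·(-1)^3·(+1)^9 = -1.
v=47: a=47^2·(≡37), b=47^0·(≡22) mod 47; (37|47)=+1, (22|47)=-1; (−1)^{2·0·23}·(+1)^0·(-1)^2 = +1.
|Ram(1105, -23205)| = 2, even; anisotropic at {7, 13}.

[7, 13]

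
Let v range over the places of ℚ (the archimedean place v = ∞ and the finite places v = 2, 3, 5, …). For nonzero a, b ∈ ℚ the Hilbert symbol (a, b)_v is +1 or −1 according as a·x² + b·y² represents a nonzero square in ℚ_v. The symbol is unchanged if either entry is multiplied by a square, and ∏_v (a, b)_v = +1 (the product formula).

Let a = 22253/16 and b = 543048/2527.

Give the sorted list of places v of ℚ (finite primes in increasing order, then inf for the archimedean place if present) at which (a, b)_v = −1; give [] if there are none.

[2, 3, 7, 11]

(a, b) ≡ (77, 7854) mod (ℚ^×)²; places V = {2, 3, 7, 11, 17, 19, ∞}.
(a,b)_∞: sgn(77)=+, sgn(7854)=+, so +1.
(a,b)_3: α=0, u≡2; β=1, v≡2 (mod 3); (2|3)=-1, (2|3)=-1; sign (−1)^0·-1^1·-1^0 = -1.
(a,b)_2: α=-4, β=3; u≡5, v≡7 (mod 8); ε(u)ε(v)=0·1, αω(v)=-4·0, βω(u)=3·1; sum ≡ 1  ⇒  -1.
(a,b)_17: α=2, u≡8; β=1, v≡14 (mod 17); (8|17)=+1, (14|17)=-1; sign (−1)^0·+1^1·-1^2 = +1.
(a,b)_11: α=1, u≡2; β=3, v≡7 (mod 11); (2|11)=-1, (7|11)=-1; sign (−1)^1·-1^3·-1^1 = -1.
(a,b)_7: α=1, u≡4; β=-1, v≡4 (mod 7); (4|7)=+1, (4|7)=+1; sign (−1)^1·+1^-1·+1^1 = -1.
(a,b)_19: α=0, u≡5; β=-2, v≡4 (mod 19); (5|19)=+1, (4|19)=+1; sign (−1)^0·+1^-2·+1^0 = +1.
|Ram(77, 7854)| = 4, even; anisotropic at {2, 3, 7, 11}.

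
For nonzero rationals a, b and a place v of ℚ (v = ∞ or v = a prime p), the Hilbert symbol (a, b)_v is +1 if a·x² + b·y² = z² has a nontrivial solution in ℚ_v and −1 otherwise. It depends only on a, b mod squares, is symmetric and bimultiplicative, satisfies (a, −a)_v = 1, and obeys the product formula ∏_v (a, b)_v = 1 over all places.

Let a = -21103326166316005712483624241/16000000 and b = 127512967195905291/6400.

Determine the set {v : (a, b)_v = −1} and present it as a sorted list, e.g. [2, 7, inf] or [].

[2, 3, 13, 17]

(a, b) ≡ (-466089, 11) mod (ℚ^×)²; places V = {2, 3, 5, 7, 11, 13, 17, 19, 37, ∞}.
(a,b)_∞: sgn(-466089)=−, sgn(11)=+, so +1.
(a,b)_17: α=3, u≡15; β=2, v≡7 (mod 17); (15|17)=+1, (7|17)=-1; sign (−1)^0·+1^2·-1^3 = -1.
(a,b)_7: α=6, u≡3; β=2, v≡1 (mod 7); (3|7)=-1, (1|7)=+1; sign (−1)^0·-1^2·+1^6 = +1.
(a,b)_2: α=-10, β=-8; u≡7, v≡3 (mod 8); ε(u)ε(v)=1·1, αω(v)=-10·1, βω(u)=-8·0; sum ≡ 1  ⇒  -1.
(a,b)_19: α=3, u≡6; β=2, v≡1 (mod 19); (6|19)=+1, (1|19)=+1; sign (−1)^0·+1^2·+1^3 = +1.
(a,b)_3: α=3, u≡1; β=4, v≡2 (mod 3); (1|3)=+1, (2|3)=-1; sign (−1)^0·+1^4·-1^3 = -1.
(a,b)_5: α=-6, u≡1; β=-2, v≡1 (mod 5); (1|5)=+1, (1|5)=+1; sign (−1)^0·+1^-2·+1^-6 = +1.
(a,b)_37: α=3, u≡13; β=2, v≡21 (mod 37); (13|37)=-1, (21|37)=+1; sign (−1)^0·-1^2·+1^3 = +1.
(a,b)_11: α=6, u≡4; β=3, v≡1 (mod 11); (4|11)=+1, (1|11)=+1; sign (−1)^0·+1^3·+1^6 = +1.
(a,b)_13: α=3, u≡9; β=2, v≡2 (mod 13); (9|13)=+1, (2|13)=-1; sign (−1)^0·+1^2·-1^3 = -1.
Ram(-466089, 11) = {2, 3, 13, 17}; no ℚ_2-point on the conic.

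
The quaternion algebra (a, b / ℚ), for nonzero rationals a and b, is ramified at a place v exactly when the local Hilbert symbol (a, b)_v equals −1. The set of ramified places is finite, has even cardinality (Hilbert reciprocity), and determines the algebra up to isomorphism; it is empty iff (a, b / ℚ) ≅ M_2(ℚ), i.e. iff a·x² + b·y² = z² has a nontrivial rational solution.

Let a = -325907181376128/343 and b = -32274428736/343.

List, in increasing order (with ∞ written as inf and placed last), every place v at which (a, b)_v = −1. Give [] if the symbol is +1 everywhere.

(a, b) ≡ (-104006, -100947) mod (ℚ^×)²; places V = {2, 3, 7, 11, 17, 19, 23, ∞}.
(a,b)_17: α=3, u≡15; β=2, v≡2 (mod 17); (15|17)=+1, (2|17)=+1; sign (−1)^0·+1^2·+1^3 = +1.
(a,b)_∞: sgn(-104006)=−, sgn(-100947)=−, so -1.
(a,b)_23: α=1, u≡3; β=1, v≡3 (mod 23); (3|23)=+1, (3|23)=+1; sign (−1)^1·+1^1·+1^1 = -1.
(a,b)_7: α=-3, u≡5; β=-3, v≡3 (mod 7); (5|7)=-1, (3|7)=-1; sign (−1)^1·-1^-3·-1^-3 = -1.
(a,b)_19: α=1, u≡16; β=1, v≡6 (mod 19); (16|19)=+1, (6|19)=+1; sign (−1)^1·+1^1·+1^1 = -1.
(a,b)_3: α=4, u≡1; β=1, v≡2 (mod 3); (1|3)=+1, (2|3)=-1; sign (−1)^0·+1^1·-1^4 = +1.
(a,b)_2: α=7, β=6; u≡5, v≡5 (mod 8); ε(u)ε(v)=0·0, αω(v)=7·1, βω(u)=6·1; sum ≡ 1  ⇒  -1.
(a,b)_11: α=4, u≡8; β=3, v≡6 (mod 11); (8|11)=-1, (6|11)=-1; sign (−1)^0·-1^3·-1^4 = -1.
Ram(-104006, -100947) = {2, 7, 11, 19, 23, ∞}; no ℚ_2-point on the conic.

[2, 7, 11, 19, 23, inf]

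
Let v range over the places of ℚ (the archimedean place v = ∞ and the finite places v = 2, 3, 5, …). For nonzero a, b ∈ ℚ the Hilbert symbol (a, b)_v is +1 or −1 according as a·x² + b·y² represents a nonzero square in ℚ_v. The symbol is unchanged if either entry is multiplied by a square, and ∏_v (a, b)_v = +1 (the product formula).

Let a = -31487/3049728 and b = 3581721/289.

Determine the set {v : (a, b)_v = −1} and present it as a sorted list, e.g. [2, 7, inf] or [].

Mod squares: a ≡ -759, b ≡ 3289. Check v ∈ {∞, 2, 3, 11, 13, 17, 19, 23, 37}.
v=17: a=17^0·(≡5), b=17^-2·(≡8) mod 17; (5|17)=-1, (8|17)=+1; (−1)^{0·-2·8}·(-1)^-2·(+1)^0 = +1.
v=37: a=37^2·(≡17), b=37^0·(≡25) mod 37; (17|37)=-1, (25|37)=+1; (−1)^{2·0·18}·(-1)^0·(+1)^2 = +1.
v=∞: -759 < 0 and 3289 > 0  ⇒  (a,b)_∞ = +1.
v=13: a=13^0·(≡2), b=13^1·(≡7) mod 13; (2|13)=-1, (7|13)=-1; (−1)^{0·1·6}·(-1)^1·(-1)^0 = -1.
v=3: a=3^-1·(≡2), b=3^2·(≡1) mod 3; (2|3)=-1, (1|3)=+1; (−1)^{-1·2·1}·(-1)^2·(+1)^-1 = +1.
v=11: a=11^-1·(≡7), b=11^3·(≡6) mod 11; (7|11)=-1, (6|11)=-1; (−1)^{-1·3·5}·(-1)^3·(-1)^-1 = -1.
v=2: v_2(a)=-8, v_2(b)=0; units ≡ 1, 1 (mod 8); ε·ε+αω+βω = 0·0+-8·0+0·0 ≡ 0  ⇒  (a,b)_2 = +1.
v=23: a=23^1·(≡4), b=23^1·(≡19) mod 23; (4|23)=+1, (19|23)=-1; (−1)^{1·1·11}·(+1)^1·(-1)^1 = +1.
v=19: a=19^-2·(≡6), b=19^0·(≡3) mod 19; (6|19)=+1, (3|19)=-1; (−1)^{-2·0·9}·(+1)^0·(-1)^-2 = +1.
|Ram(-759, 3289)| = 2, even; anisotropic at {11, 13}.

[11, 13]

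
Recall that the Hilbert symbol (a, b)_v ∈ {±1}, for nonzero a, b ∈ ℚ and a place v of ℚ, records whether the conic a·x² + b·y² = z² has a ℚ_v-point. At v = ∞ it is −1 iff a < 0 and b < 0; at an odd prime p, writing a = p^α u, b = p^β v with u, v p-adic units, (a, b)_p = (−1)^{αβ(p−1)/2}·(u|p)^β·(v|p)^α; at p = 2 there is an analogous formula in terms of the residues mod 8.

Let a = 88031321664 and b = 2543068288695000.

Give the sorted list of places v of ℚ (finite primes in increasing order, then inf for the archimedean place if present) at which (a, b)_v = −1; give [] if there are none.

Mod squares: a ≡ 21489, b ≡ 44022. Check v ∈ {∞, 2, 3, 5, 11, 13, 19, 23, 29}.
v=2: v_2(a)=6, v_2(b)=3; units ≡ 1, 3 (mod 8); ε·ε+αω+βω = 0·1+6·1+3·0 ≡ 0  ⇒  (a,b)_2 = +1.
v=19: a=19^1·(≡12), b=19^2·(≡3) mod 19; (12|19)=-1, (3|19)=-1; (−1)^{1·2·9}·(-1)^2·(-1)^1 = -1.
v=23: a=23^2·(≡20), b=23^3·(≡21) mod 23; (20|23)=-1, (21|23)=-1; (−1)^{2·3·11}·(-1)^3·(-1)^2 = -1.
v=11: a=11^2·(≡10), b=11^3·(≡1) mod 11; (10|11)=-1, (1|11)=+1; (−1)^{2·3·5}·(-1)^3·(+1)^2 = -1.
v=∞: 21489 > 0 and 44022 > 0  ⇒  (a,b)_∞ = +1.
v=5: a=5^0·(≡4), b=5^4·(≡2) mod 5; (4|5)=+1, (2|5)=-1; (−1)^{0·4·2}·(+1)^4·(-1)^0 = +1.
v=29: a=29^1·(≡25), b=29^1·(≡11) mod 29; (25|29)=+1, (11|29)=-1; (−1)^{1·1·14}·(+1)^1·(-1)^1 = -1.
v=3: a=3^1·(≡2), b=3^1·(≡1) mod 3; (2|3)=-1, (1|3)=+1; (−1)^{1·1·1}·(-1)^1·(+1)^1 = +1.
v=13: a=13^1·(≡6), b=13^0·(≡1) mod 13; (6|13)=-1, (1|13)=+1; (−1)^{1·0·6}·(-1)^0·(+1)^1 = +1.
|Ram(21489, 44022)| = 4, even; anisotropic at {11, 19, 23, 29}.

[11, 19, 23, 29]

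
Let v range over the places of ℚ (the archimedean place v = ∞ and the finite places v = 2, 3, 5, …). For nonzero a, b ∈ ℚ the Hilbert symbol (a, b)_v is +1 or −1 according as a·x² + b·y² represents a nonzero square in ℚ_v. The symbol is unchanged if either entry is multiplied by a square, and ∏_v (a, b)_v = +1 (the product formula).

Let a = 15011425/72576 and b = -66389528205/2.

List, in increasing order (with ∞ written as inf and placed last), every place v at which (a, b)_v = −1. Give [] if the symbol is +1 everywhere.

(a, b) ≡ (49742, -9699690) mod (ℚ^×)²; places V = {2, 3, 5, 7, 11, 13, 17, 19, ∞}.
(a,b)_19: α=1, u≡10; β=1, v≡7 (mod 19); (10|19)=-1, (7|19)=+1; sign (−1)^1·-1^1·+1^1 = +1.
(a,b)_5: α=2, u≡2; β=1, v≡2 (mod 5); (2|5)=-1, (2|5)=-1; sign (−1)^0·-1^1·-1^2 = -1.
(a,b)_13: α=2, u≡10; β=3, v≡7 (mod 13); (10|13)=+1, (7|13)=-1; sign (−1)^0·+1^3·-1^2 = +1.
(a,b)_2: α=-7, β=-1; u≡7, v≡3 (mod 8); ε(u)ε(v)=1·1, αω(v)=-7·1, βω(u)=-1·0; sum ≡ 0  ⇒  +1.
(a,b)_7: α=-1, u≡2; β=1, v≡1 (mod 7); (2|7)=+1, (1|7)=+1; sign (−1)^1·+1^1·+1^-1 = -1.
(a,b)_∞: sgn(49742)=+, sgn(-9699690)=−, so +1.
(a,b)_3: α=-4, u≡2; β=5, v≡2 (mod 3); (2|3)=-1, (2|3)=-1; sign (−1)^0·-1^5·-1^-4 = -1.
(a,b)_11: α=1, u≡9; β=1, v≡1 (mod 11); (9|11)=+1, (1|11)=+1; sign (−1)^1·+1^1·+1^1 = -1.
(a,b)_17: α=1, u≡15; β=1, v≡1 (mod 17); (15|17)=+1, (1|17)=+1; sign (−1)^0·+1^1·+1^1 = +1.
|Ram(49742, -9699690)| = 4, even; anisotropic at {3, 5, 7, 11}.

[3, 5, 7, 11]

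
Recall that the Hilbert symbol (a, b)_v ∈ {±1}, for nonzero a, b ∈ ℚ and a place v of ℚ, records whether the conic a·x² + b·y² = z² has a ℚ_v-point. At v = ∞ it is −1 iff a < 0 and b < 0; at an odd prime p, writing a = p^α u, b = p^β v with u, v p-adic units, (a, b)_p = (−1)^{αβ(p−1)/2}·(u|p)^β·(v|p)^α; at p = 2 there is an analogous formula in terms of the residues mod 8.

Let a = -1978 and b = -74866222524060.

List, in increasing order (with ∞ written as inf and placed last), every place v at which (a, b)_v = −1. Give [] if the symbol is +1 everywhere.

[5, 11, 31, inf]

(a, b) ≡ (-1978, -2126135) mod (ℚ^×)²; places V = {2, 3, 5, 11, 23, 29, 31, 43, ∞}.
(a,b)_11: α=0, u≡2; β=1, v≡10 (mod 11); (2|11)=-1, (10|11)=-1; sign (−1)^0·-1^1·-1^0 = -1.
(a,b)_5: α=0, u≡2; β=1, v≡3 (mod 5); (2|5)=-1, (3|5)=-1; sign (−1)^0·-1^1·-1^0 = -1.
(a,b)_3: α=0, u≡2; β=2, v≡1 (mod 3); (2|3)=-1, (1|3)=+1; sign (−1)^0·-1^2·+1^0 = +1.
(a,b)_31: α=0, u≡6; β=1, v≡4 (mod 31); (6|31)=-1, (4|31)=+1; sign (−1)^0·-1^1·+1^0 = -1.
(a,b)_29: α=0, u≡23; β=1, v≡14 (mod 29); (23|29)=+1, (14|29)=-1; sign (−1)^0·+1^1·-1^0 = +1.
(a,b)_2: α=1, β=2; u≡3, v≡1 (mod 8); ε(u)ε(v)=1·0, αω(v)=1·0, βω(u)=2·1; sum ≡ 0  ⇒  +1.
(a,b)_23: α=1, u≡6; β=2, v≡16 (mod 23); (6|23)=+1, (16|23)=+1; sign (−1)^0·+1^2·+1^1 = +1.
(a,b)_43: α=1, u≡40; β=3, v≡18 (mod 43); (40|43)=+1, (18|43)=-1; sign (−1)^1·+1^3·-1^1 = +1.
(a,b)_∞: sgn(-1978)=−, sgn(-2126135)=−, so -1.
Ram(-1978, -2126135) = {5, 11, 31, ∞}; no ℚ_5-point on the conic.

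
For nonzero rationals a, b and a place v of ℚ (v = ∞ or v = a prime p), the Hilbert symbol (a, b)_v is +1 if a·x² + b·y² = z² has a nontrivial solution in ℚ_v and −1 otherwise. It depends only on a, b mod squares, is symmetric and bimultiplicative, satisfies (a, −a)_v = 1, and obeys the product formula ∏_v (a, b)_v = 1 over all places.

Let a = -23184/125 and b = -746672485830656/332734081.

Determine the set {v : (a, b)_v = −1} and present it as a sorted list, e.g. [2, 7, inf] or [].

[2, inf]

(a, b) ≡ (-805, -161) mod (ℚ^×)²; places V = {2, 3, 5, 7, 11, 17, 19, 23, 29, 37, ∞}.
(a,b)_29: α=0, u≡5; β=-2, v≡4 (mod 29); (5|29)=+1, (4|29)=+1; sign (−1)^0·+1^-2·+1^0 = +1.
(a,b)_37: α=0, u≡9; β=-2, v≡24 (mod 37); (9|37)=+1, (24|37)=-1; sign (−1)^0·+1^-2·-1^0 = +1.
(a,b)_5: α=-3, u≡1; β=0, v≡4 (mod 5); (1|5)=+1, (4|5)=+1; sign (−1)^0·+1^0·+1^-3 = +1.
(a,b)_7: α=1, u≡1; β=3, v≡6 (mod 7); (1|7)=+1, (6|7)=-1; sign (−1)^1·+1^3·-1^1 = +1.
(a,b)_23: α=1, u≡5; β=3, v≡4 (mod 23); (5|23)=-1, (4|23)=+1; sign (−1)^1·-1^3·+1^1 = +1.
(a,b)_11: α=0, u≡1; β=2, v≡3 (mod 11); (1|11)=+1, (3|11)=+1; sign (−1)^0·+1^2·+1^0 = +1.
(a,b)_3: α=2, u≡2; β=0, v≡1 (mod 3); (2|3)=-1, (1|3)=+1; sign (−1)^0·-1^0·+1^2 = +1.
(a,b)_2: α=4, β=12; u≡3, v≡7 (mod 8); ε(u)ε(v)=1·1, αω(v)=4·0, βω(u)=12·1; sum ≡ 1  ⇒  -1.
(a,b)_∞: sgn(-805)=−, sgn(-161)=−, so -1.
(a,b)_17: α=0, u≡12; β=-2, v≡4 (mod 17); (12|17)=-1, (4|17)=+1; sign (−1)^0·-1^-2·+1^0 = +1.
(a,b)_19: α=0, u≡10; β=2, v≡12 (mod 19); (10|19)=-1, (12|19)=-1; sign (−1)^0·-1^2·-1^0 = +1.
(-805, -161 / ℚ) ramifies at {2, ∞}: a division algebra.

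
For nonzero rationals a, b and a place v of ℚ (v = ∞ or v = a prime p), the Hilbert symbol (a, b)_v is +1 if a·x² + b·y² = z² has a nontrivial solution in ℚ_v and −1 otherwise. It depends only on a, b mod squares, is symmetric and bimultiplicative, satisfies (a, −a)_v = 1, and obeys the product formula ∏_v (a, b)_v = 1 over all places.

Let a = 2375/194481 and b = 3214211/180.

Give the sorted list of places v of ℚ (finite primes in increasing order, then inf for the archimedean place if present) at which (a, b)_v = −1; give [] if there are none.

Mod squares: a ≡ 95, b ≡ 95095. Check v ∈ {∞, 2, 3, 5, 7, 11, 13, 19}.
v=5: a=5^3·(≡4), b=5^-1·(≡1) mod 5; (4|5)=+1, (1|5)=+1; (−1)^{3·-1·2}·(+1)^-1·(+1)^3 = +1.
v=7: a=7^-4·(≡4), b=7^1·(≡3) mod 7; (4|7)=+1, (3|7)=-1; (−1)^{-4·1·3}·(+1)^1·(-1)^-4 = +1.
v=∞: 95 > 0 and 95095 > 0  ⇒  (a,b)_∞ = +1.
v=19: a=19^1·(≡9), b=19^1·(≡14) mod 19; (9|19)=+1, (14|19)=-1; (−1)^{1·1·9}·(+1)^1·(-1)^1 = +1.
v=13: a=13^0·(≡9), b=13^3·(≡3) mod 13; (9|13)=+1, (3|13)=+1; (−1)^{0·3·6}·(+1)^3·(+1)^0 = +1.
v=3: a=3^-4·(≡2), b=3^-2·(≡1) mod 3; (2|3)=-1, (1|3)=+1; (−1)^{-4·-2·1}·(-1)^-2·(+1)^-4 = +1.
v=11: a=11^0·(≡10), b=11^1·(≡2) mod 11; (10|11)=-1, (2|11)=-1; (−1)^{0·1·5}·(-1)^1·(-1)^0 = -1.
v=2: v_2(a)=0, v_2(b)=-2; units ≡ 7, 7 (mod 8); ε·ε+αω+βω = 1·1+0·0+-2·0 ≡ 1  ⇒  (a,b)_2 = -1.
|Ram(95, 95095)| = 2, even; anisotropic at {2, 11}.

[2, 11]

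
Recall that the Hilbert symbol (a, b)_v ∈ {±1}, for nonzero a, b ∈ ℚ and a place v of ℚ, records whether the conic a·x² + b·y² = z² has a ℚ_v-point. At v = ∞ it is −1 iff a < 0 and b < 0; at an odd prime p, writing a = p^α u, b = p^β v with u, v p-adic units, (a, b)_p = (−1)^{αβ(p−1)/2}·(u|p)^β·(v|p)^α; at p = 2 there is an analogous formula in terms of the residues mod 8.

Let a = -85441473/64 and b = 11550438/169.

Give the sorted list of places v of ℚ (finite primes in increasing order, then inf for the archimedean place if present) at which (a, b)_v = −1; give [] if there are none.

[2, 3, 41, 47]

Mod squares: a ≡ -1054833, b ≡ 142598. Check v ∈ {∞, 2, 3, 13, 17, 37, 41, 43, 47}.
v=13: a=13^1·(≡11), b=13^-2·(≡3) mod 13; (11|13)=-1, (3|13)=+1; (−1)^{1·-2·6}·(-1)^-2·(+1)^1 = +1.
v=47: a=47^0·(≡23), b=47^1·(≡45) mod 47; (23|47)=-1, (45|47)=-1; (−1)^{0·1·23}·(-1)^1·(-1)^0 = -1.
v=∞: -1054833 < 0 and 142598 > 0  ⇒  (a,b)_∞ = +1.
v=2: v_2(a)=-6, v_2(b)=1; units ≡ 7, 3 (mod 8); ε·ε+αω+βω = 1·1+-6·1+1·0 ≡ 1  ⇒  (a,b)_2 = -1.
v=43: a=43^1·(≡5), b=43^0·(≡31) mod 43; (5|43)=-1, (31|43)=+1; (−1)^{1·0·21}·(-1)^0·(+1)^1 = +1.
v=41: a=41^0·(≡35), b=41^1·(≡26) mod 41; (35|41)=-1, (26|41)=-1; (−1)^{0·1·20}·(-1)^1·(-1)^0 = -1.
v=3: a=3^5·(≡1), b=3^4·(≡2) mod 3; (1|3)=+1, (2|3)=-1; (−1)^{5·4·1}·(+1)^4·(-1)^5 = -1.
v=17: a=17^1·(≡1), b=17^0·(≡8) mod 17; (1|17)=+1, (8|17)=+1; (−1)^{1·0·8}·(+1)^0·(+1)^1 = +1.
v=37: a=37^1·(≡17), b=37^1·(≡2) mod 37; (17|37)=-1, (2|37)=-1; (−1)^{1·1·18}·(-1)^1·(-1)^1 = +1.
|Ram(-1054833, 142598)| = 4, even; anisotropic at {2, 3, 41, 47}.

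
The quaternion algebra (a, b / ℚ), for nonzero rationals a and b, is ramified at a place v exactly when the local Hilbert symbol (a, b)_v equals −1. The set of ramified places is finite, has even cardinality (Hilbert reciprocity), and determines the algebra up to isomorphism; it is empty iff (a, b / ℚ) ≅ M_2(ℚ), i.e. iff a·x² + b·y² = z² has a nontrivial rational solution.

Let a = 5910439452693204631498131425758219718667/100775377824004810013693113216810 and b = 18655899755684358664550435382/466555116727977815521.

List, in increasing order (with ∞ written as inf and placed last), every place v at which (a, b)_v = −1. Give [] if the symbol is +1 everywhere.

[5, 7]

Mod squares: a ≡ 51870, b ≡ 38038. Check v ∈ {∞, 2, 3, 5, 7, 11, 13, 17, 19, 47, 53, 59}.
v=11: a=11^10·(≡5), b=11^7·(≡4) mod 11; (5|11)=+1, (4|11)=+1; (−1)^{10·7·5}·(+1)^7·(+1)^10 = +1.
v=3: a=3^11·(≡1), b=3^8·(≡1) mod 3; (1|3)=+1, (1|3)=+1; (−1)^{11·8·1}·(+1)^8·(+1)^11 = +1.
v=19: a=19^5·(≡13), b=19^3·(≡11) mod 19; (13|19)=-1, (11|19)=+1; (−1)^{5·3·9}·(-1)^3·(+1)^5 = +1.
v=47: a=47^-6·(≡38), b=47^-4·(≡38) mod 47; (38|47)=-1, (38|47)=-1; (−1)^{-6·-4·23}·(-1)^-4·(-1)^-6 = +1.
v=13: a=13^7·(≡12), b=13^5·(≡10) mod 13; (12|13)=+1, (10|13)=+1; (−1)^{7·5·6}·(+1)^5·(+1)^7 = +1.
v=5: a=5^-1·(≡1), b=5^0·(≡2) mod 5; (1|5)=+1, (2|5)=-1; (−1)^{-1·0·2}·(+1)^0·(-1)^-1 = -1.
v=17: a=17^6·(≡14), b=17^4·(≡15) mod 17; (14|17)=-1, (15|17)=+1; (−1)^{6·4·8}·(-1)^4·(+1)^6 = +1.
v=53: a=53^-6·(≡43), b=53^-4·(≡36) mod 53; (43|53)=+1, (36|53)=+1; (−1)^{-6·-4·26}·(+1)^-4·(+1)^-6 = +1.
v=7: a=7^3·(≡1), b=7^3·(≡2) mod 7; (1|7)=+1, (2|7)=+1; (−1)^{3·3·3}·(+1)^3·(+1)^3 = -1.
v=2: v_2(a)=-1, v_2(b)=1; units ≡ 7, 3 (mod 8); ε·ε+αω+βω = 1·1+-1·1+1·0 ≡ 0  ⇒  (a,b)_2 = +1.
v=59: a=59^-6·(≡26), b=59^-4·(≡56) mod 59; (26|59)=+1, (56|59)=-1; (−1)^{-6·-4·29}·(+1)^-4·(-1)^-6 = +1.
v=∞: 51870 > 0 and 38038 > 0  ⇒  (a,b)_∞ = +1.
|Ram(51870, 38038)| = 2, even; anisotropic at {5, 7}.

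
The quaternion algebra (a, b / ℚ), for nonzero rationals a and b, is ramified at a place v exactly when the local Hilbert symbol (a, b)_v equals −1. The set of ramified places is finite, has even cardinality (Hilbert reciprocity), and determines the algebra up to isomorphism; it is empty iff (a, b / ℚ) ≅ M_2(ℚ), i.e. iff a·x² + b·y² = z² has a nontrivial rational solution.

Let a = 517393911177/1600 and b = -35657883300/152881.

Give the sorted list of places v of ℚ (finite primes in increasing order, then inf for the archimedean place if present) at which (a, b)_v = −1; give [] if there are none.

[13, 43]

Mod squares: a ≡ 2811297, b ≡ -987753. Check v ∈ {∞, 2, 3, 5, 11, 13, 17, 19, 23, 31, 37, 43}.
v=3: a=3^3·(≡1), b=3^1·(≡2) mod 3; (1|3)=+1, (2|3)=-1; (−1)^{3·1·1}·(+1)^1·(-1)^3 = +1.
v=17: a=17^0·(≡5), b=17^-2·(≡8) mod 17; (5|17)=-1, (8|17)=+1; (−1)^{0·-2·8}·(-1)^-2·(+1)^0 = +1.
v=37: a=37^1·(≡19), b=37^0·(≡33) mod 37; (19|37)=-1, (33|37)=+1; (−1)^{1·0·18}·(-1)^0·(+1)^1 = +1.
v=2: v_2(a)=-6, v_2(b)=2; units ≡ 1, 7 (mod 8); ε·ε+αω+βω = 0·1+-6·0+2·0 ≡ 0  ⇒  (a,b)_2 = +1.
v=19: a=19^1·(≡8), b=19^3·(≡6) mod 19; (8|19)=-1, (6|19)=+1; (−1)^{1·3·9}·(-1)^3·(+1)^1 = +1.
v=43: a=43^1·(≡26), b=43^1·(≡22) mod 43; (26|43)=-1, (22|43)=-1; (−1)^{1·1·21}·(-1)^1·(-1)^1 = -1.
v=11: a=11^2·(≡3), b=11^0·(≡9) mod 11; (3|11)=+1, (9|11)=+1; (−1)^{2·0·5}·(+1)^0·(+1)^2 = +1.
v=31: a=31^1·(≡6), b=31^1·(≡4) mod 31; (6|31)=-1, (4|31)=+1; (−1)^{1·1·15}·(-1)^1·(+1)^1 = +1.
v=13: a=13^2·(≡2), b=13^1·(≡9) mod 13; (2|13)=-1, (9|13)=+1; (−1)^{2·1·6}·(-1)^1·(+1)^2 = -1.
v=∞: 2811297 > 0 and -987753 < 0  ⇒  (a,b)_∞ = +1.
v=5: a=5^-2·(≡3), b=5^2·(≡3) mod 5; (3|5)=-1, (3|5)=-1; (−1)^{-2·2·2}·(-1)^2·(-1)^-2 = +1.
v=23: a=23^0·(≡15), b=23^-2·(≡5) mod 23; (15|23)=-1, (5|23)=-1; (−1)^{0·-2·11}·(-1)^-2·(-1)^0 = +1.
(2811297, -987753 / ℚ) ramifies at {13, 43}: a division algebra.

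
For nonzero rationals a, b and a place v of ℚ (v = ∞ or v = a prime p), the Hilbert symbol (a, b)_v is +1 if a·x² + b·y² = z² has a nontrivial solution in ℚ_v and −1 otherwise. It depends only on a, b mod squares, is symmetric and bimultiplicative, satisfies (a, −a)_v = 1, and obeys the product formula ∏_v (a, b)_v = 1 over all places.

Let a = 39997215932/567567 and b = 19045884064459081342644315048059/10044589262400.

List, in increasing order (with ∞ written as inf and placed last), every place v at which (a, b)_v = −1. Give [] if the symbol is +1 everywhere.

[11, 13, 19, 41]

Mod squares: a ≡ 4121689, b ≡ 374699. Check v ∈ {∞, 2, 3, 5, 7, 11, 13, 19, 23, 31, 37, 41}.
v=5: a=5^0·(≡1), b=5^-2·(≡4) mod 5; (1|5)=+1, (4|5)=+1; (−1)^{0·-2·2}·(+1)^-2·(+1)^0 = +1.
v=∞: 4121689 > 0 and 374699 > 0  ⇒  (a,b)_∞ = +1.
v=3: a=3^-4·(≡1), b=3^-2·(≡2) mod 3; (1|3)=+1, (2|3)=-1; (−1)^{-4·-2·1}·(+1)^-2·(-1)^-4 = +1.
v=7: a=7^-2·(≡6), b=7^-8·(≡3) mod 7; (6|7)=-1, (3|7)=-1; (−1)^{-2·-8·3}·(-1)^-8·(-1)^-2 = +1.
v=37: a=37^1·(≡3), b=37^3·(≡28) mod 37; (3|37)=+1, (28|37)=+1; (−1)^{1·3·18}·(+1)^3·(+1)^1 = +1.
v=13: a=13^-1·(≡10), b=13^1·(≡7) mod 13; (10|13)=+1, (7|13)=-1; (−1)^{-1·1·6}·(+1)^1·(-1)^-1 = -1.
v=2: v_2(a)=2, v_2(b)=-6; units ≡ 1, 3 (mod 8); ε·ε+αω+βω = 0·1+2·1+-6·0 ≡ 0  ⇒  (a,b)_2 = +1.
v=41: a=41^1·(≡38), b=41^3·(≡36) mod 41; (38|41)=-1, (36|41)=+1; (−1)^{1·3·20}·(-1)^3·(+1)^1 = -1.
v=19: a=19^3·(≡18), b=19^7·(≡15) mod 19; (18|19)=-1, (15|19)=-1; (−1)^{3·7·9}·(-1)^7·(-1)^3 = -1.
v=11: a=11^-1·(≡2), b=11^-2·(≡7) mod 11; (2|11)=-1, (7|11)=-1; (−1)^{-1·-2·5}·(-1)^-2·(-1)^-1 = -1.
v=31: a=31^2·(≡26), b=31^6·(≡2) mod 31; (26|31)=-1, (2|31)=+1; (−1)^{2·6·15}·(-1)^6·(+1)^2 = +1.
v=23: a=23^0·(≡21), b=23^2·(≡3) mod 23; (21|23)=-1, (3|23)=+1; (−1)^{0·2·11}·(-1)^2·(+1)^0 = +1.
Ram(4121689, 374699) = {11, 13, 19, 41}; no ℚ_11-point on the conic.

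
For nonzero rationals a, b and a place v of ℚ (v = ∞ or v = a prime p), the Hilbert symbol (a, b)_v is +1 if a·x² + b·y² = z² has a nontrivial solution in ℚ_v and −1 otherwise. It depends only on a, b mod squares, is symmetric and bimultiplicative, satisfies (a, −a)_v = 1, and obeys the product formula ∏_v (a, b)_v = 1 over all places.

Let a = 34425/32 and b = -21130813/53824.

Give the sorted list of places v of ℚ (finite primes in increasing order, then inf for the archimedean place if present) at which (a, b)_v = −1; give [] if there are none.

[2, 23]

Mod squares: a ≡ 34, b ≡ -253. Check v ∈ {∞, 2, 3, 5, 11, 17, 23, 29}.
v=3: a=3^4·(≡1), b=3^0·(≡2) mod 3; (1|3)=+1, (2|3)=-1; (−1)^{4·0·1}·(+1)^0·(-1)^4 = +1.
v=11: a=11^0·(≡5), b=11^1·(≡2) mod 11; (5|11)=+1, (2|11)=-1; (−1)^{0·1·5}·(+1)^1·(-1)^0 = +1.
v=29: a=29^0·(≡20), b=29^-2·(≡11) mod 29; (20|29)=+1, (11|29)=-1; (−1)^{0·-2·14}·(+1)^-2·(-1)^0 = +1.
v=2: v_2(a)=-5, v_2(b)=-6; units ≡ 1, 3 (mod 8); ε·ε+αω+βω = 0·1+-5·1+-6·0 ≡ 1  ⇒  (a,b)_2 = -1.
v=∞: 34 > 0 and -253 < 0  ⇒  (a,b)_∞ = +1.
v=17: a=17^1·(≡16), b=17^4·(≡1) mod 17; (16|17)=+1, (1|17)=+1; (−1)^{1·4·8}·(+1)^4·(+1)^1 = +1.
v=23: a=23^0·(≡7), b=23^1·(≡1) mod 23; (7|23)=-1, (1|23)=+1; (−1)^{0·1·11}·(-1)^1·(+1)^0 = -1.
v=5: a=5^2·(≡1), b=5^0·(≡3) mod 5; (1|5)=+1, (3|5)=-1; (−1)^{2·0·2}·(+1)^0·(-1)^2 = +1.
Ram(34, -253) = {2, 23}; no ℚ_2-point on the conic.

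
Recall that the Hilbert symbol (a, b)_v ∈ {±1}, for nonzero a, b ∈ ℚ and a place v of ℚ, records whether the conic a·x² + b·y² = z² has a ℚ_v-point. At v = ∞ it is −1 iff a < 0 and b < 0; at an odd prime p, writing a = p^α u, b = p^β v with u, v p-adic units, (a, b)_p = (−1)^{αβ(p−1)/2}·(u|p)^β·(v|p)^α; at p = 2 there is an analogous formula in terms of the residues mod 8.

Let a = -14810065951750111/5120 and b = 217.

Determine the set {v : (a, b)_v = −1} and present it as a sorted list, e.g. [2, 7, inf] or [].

[5, 19, 31, 37]

(a, b) ≡ (-762755, 217) mod (ℚ^×)²; places V = {2, 5, 7, 19, 23, 31, 37, ∞}.
(a,b)_5: α=-1, u≡1; β=0, v≡2 (mod 5); (1|5)=+1, (2|5)=-1; sign (−1)^0·+1^0·-1^-1 = -1.
(a,b)_19: α=3, u≡12; β=0, v≡8 (mod 19); (12|19)=-1, (8|19)=-1; sign (−1)^0·-1^0·-1^3 = -1.
(a,b)_31: α=3, u≡4; β=1, v≡7 (mod 31); (4|31)=+1, (7|31)=+1; sign (−1)^1·+1^1·+1^3 = -1.
(a,b)_∞: sgn(-762755)=−, sgn(217)=+, so +1.
(a,b)_23: α=4, u≡20; β=0, v≡10 (mod 23); (20|23)=-1, (10|23)=-1; sign (−1)^0·-1^0·-1^4 = +1.
(a,b)_37: α=1, u≡24; β=0, v≡32 (mod 37); (24|37)=-1, (32|37)=-1; sign (−1)^0·-1^0·-1^1 = -1.
(a,b)_7: α=1, u≡1; β=1, v≡3 (mod 7); (1|7)=+1, (3|7)=-1; sign (−1)^1·+1^1·-1^1 = +1.
(a,b)_2: α=-10, β=0; u≡5, v≡1 (mod 8); ε(u)ε(v)=0·0, αω(v)=-10·0, βω(u)=0·1; sum ≡ 0  ⇒  +1.
Ram(-762755, 217) = {5, 19, 31, 37}; no ℚ_5-point on the conic.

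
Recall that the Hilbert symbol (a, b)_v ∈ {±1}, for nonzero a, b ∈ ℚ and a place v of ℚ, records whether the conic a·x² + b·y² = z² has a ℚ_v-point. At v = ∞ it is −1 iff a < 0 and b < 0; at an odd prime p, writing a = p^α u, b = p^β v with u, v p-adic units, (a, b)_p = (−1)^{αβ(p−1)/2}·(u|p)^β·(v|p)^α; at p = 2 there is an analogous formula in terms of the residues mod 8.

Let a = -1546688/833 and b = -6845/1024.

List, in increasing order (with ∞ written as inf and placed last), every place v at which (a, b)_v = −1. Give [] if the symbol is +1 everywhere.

[11, 13, 17, inf]

(a, b) ≡ (-2431, -5) mod (ℚ^×)²; places V = {2, 5, 7, 11, 13, 17, 37, ∞}.
(a,b)_37: α=0, u≡9; β=2, v≡22 (mod 37); (9|37)=+1, (22|37)=-1; sign (−1)^0·+1^2·-1^0 = +1.
(a,b)_7: α=-2, u≡6; β=0, v≡4 (mod 7); (6|7)=-1, (4|7)=+1; sign (−1)^0·-1^0·+1^-2 = +1.
(a,b)_2: α=6, β=-10; u≡1, v≡3 (mod 8); ε(u)ε(v)=0·1, αω(v)=6·1, βω(u)=-10·0; sum ≡ 0  ⇒  +1.
(a,b)_17: α=-1, u≡14; β=0, v≡10 (mod 17); (14|17)=-1, (10|17)=-1; sign (−1)^0·-1^0·-1^-1 = -1.
(a,b)_11: α=1, u≡2; β=0, v≡8 (mod 11); (2|11)=-1, (8|11)=-1; sign (−1)^0·-1^0·-1^1 = -1.
(a,b)_∞: sgn(-2431)=−, sgn(-5)=−, so -1.
(a,b)_13: α=3, u≡11; β=0, v≡11 (mod 13); (11|13)=-1, (11|13)=-1; sign (−1)^0·-1^0·-1^3 = -1.
(a,b)_5: α=0, u≡4; β=1, v≡4 (mod 5); (4|5)=+1, (4|5)=+1; sign (−1)^0·+1^1·+1^0 = +1.
Ram(-2431, -5) = {11, 13, 17, ∞}; no ℚ_11-point on the conic.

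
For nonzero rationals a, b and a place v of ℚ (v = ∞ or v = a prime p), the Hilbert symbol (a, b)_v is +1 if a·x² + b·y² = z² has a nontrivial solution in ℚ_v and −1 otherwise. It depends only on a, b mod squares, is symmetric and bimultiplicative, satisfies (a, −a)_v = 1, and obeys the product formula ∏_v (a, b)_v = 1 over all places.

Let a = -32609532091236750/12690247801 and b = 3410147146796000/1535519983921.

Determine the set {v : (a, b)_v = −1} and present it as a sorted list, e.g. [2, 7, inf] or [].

[5, 17, 23, 29]

(a, b) ≡ (-6670, 113390) mod (ℚ^×)²; places V = {2, 3, 5, 7, 11, 13, 17, 19, 23, 29, ∞}.
(a,b)_7: α=-4, u≡4; β=-4, v≡4 (mod 7); (4|7)=+1, (4|7)=+1; sign (−1)^0·+1^-4·+1^-4 = +1.
(a,b)_5: α=3, u≡1; β=3, v≡3 (mod 5); (1|5)=+1, (3|5)=-1; sign (−1)^0·+1^3·-1^3 = -1.
(a,b)_17: α=2, u≡6; β=1, v≡6 (mod 17); (6|17)=-1, (6|17)=-1; sign (−1)^0·-1^1·-1^2 = -1.
(a,b)_29: α=3, u≡12; β=3, v≡1 (mod 29); (12|29)=-1, (1|29)=+1; sign (−1)^0·-1^3·+1^3 = -1.
(a,b)_11: α=-4, u≡2; β=-6, v≡10 (mod 11); (2|11)=-1, (10|11)=-1; sign (−1)^0·-1^-6·-1^-4 = +1.
(a,b)_3: α=2, u≡2; β=0, v≡2 (mod 3); (2|3)=-1, (2|3)=-1; sign (−1)^0·-1^0·-1^2 = +1.
(a,b)_19: α=-2, u≡18; β=-2, v≡5 (mod 19); (18|19)=-1, (5|19)=+1; sign (−1)^0·-1^-2·+1^-2 = +1.
(a,b)_13: α=2, u≡12; β=2, v≡3 (mod 13); (12|13)=+1, (3|13)=+1; sign (−1)^0·+1^2·+1^2 = +1.
(a,b)_23: α=3, u≡2; β=3, v≡16 (mod 23); (2|23)=+1, (16|23)=+1; sign (−1)^1·+1^3·+1^3 = -1.
(a,b)_∞: sgn(-6670)=−, sgn(113390)=+, so +1.
(a,b)_2: α=1, β=5; u≡1, v≡7 (mod 8); ε(u)ε(v)=0·1, αω(v)=1·0, βω(u)=5·0; sum ≡ 0  ⇒  +1.
(-6670, 113390 / ℚ) ramifies at {5, 17, 23, 29}: a division algebra.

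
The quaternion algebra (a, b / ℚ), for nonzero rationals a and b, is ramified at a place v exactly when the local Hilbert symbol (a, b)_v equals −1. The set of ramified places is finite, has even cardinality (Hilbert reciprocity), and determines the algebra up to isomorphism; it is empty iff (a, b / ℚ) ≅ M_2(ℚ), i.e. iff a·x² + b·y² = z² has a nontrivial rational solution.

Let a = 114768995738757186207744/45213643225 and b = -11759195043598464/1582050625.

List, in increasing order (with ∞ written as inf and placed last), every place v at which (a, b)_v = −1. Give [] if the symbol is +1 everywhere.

(a, b) ≡ (209, -580754) mod (ℚ^×)²; places V = {2, 3, 5, 7, 11, 17, 19, 23, 29, 31, 37, 43, ∞}.
(a,b)_3: α=4, u≡2; β=2, v≡1 (mod 3); (2|3)=-1, (1|3)=+1; sign (−1)^0·-1^2·+1^4 = +1.
(a,b)_11: α=7, u≡10; β=4, v≡2 (mod 11); (10|11)=-1, (2|11)=-1; sign (−1)^0·-1^4·-1^7 = -1.
(a,b)_31: α=2, u≡17; β=1, v≡3 (mod 31); (17|31)=-1, (3|31)=-1; sign (−1)^0·-1^1·-1^2 = -1.
(a,b)_23: α=-2, u≡18; β=0, v≡20 (mod 23); (18|23)=+1, (20|23)=-1; sign (−1)^0·+1^0·-1^-2 = +1.
(a,b)_29: α=2, u≡28; β=1, v≡6 (mod 29); (28|29)=+1, (6|29)=+1; sign (−1)^0·+1^1·+1^2 = +1.
(a,b)_17: α=2, u≡10; β=1, v≡2 (mod 17); (10|17)=-1, (2|17)=+1; sign (−1)^0·-1^1·+1^2 = -1.
(a,b)_2: α=14, β=7; u≡1, v≡7 (mod 8); ε(u)ε(v)=0·1, αω(v)=14·0, βω(u)=7·0; sum ≡ 0  ⇒  +1.
(a,b)_19: α=1, u≡9; β=1, v≡7 (mod 19); (9|19)=+1, (7|19)=+1; sign (−1)^1·+1^1·+1^1 = -1.
(a,b)_7: α=0, u≡3; β=4, v≡1 (mod 7); (3|7)=-1, (1|7)=+1; sign (−1)^0·-1^4·+1^0 = +1.
(a,b)_43: α=-4, u≡29; β=-2, v≡6 (mod 43); (29|43)=-1, (6|43)=+1; sign (−1)^0·-1^-2·+1^-4 = +1.
(a,b)_5: α=-2, u≡1; β=-4, v≡1 (mod 5); (1|5)=+1, (1|5)=+1; sign (−1)^0·+1^-4·+1^-2 = +1.
(a,b)_∞: sgn(209)=+, sgn(-580754)=−, so +1.
(a,b)_37: α=0, u≡2; β=-2, v≡19 (mod 37); (2|37)=-1, (19|37)=-1; sign (−1)^0·-1^-2·-1^0 = +1.
Ram(209, -580754) = {11, 17, 19, 31}; no ℚ_11-point on the conic.

[11, 17, 19, 31]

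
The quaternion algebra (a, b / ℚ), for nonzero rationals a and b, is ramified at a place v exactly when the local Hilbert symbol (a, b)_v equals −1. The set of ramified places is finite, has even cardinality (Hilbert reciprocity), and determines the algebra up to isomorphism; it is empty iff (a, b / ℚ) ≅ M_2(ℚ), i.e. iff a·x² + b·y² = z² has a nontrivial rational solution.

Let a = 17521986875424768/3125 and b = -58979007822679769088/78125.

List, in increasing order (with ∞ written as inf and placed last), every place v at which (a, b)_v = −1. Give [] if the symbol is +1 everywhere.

Mod squares: a ≡ 13110, b ≡ -1225785. Check v ∈ {∞, 2, 3, 5, 11, 17, 19, 23}.
v=∞: 13110 > 0 and -1225785 < 0  ⇒  (a,b)_∞ = +1.
v=19: a=19^1·(≡16), b=19^1·(≡11) mod 19; (16|19)=+1, (11|19)=+1; (−1)^{1·1·9}·(+1)^1·(+1)^1 = -1.
v=17: a=17^2·(≡10), b=17^3·(≡16) mod 17; (10|17)=-1, (16|17)=+1; (−1)^{2·3·8}·(-1)^3·(+1)^2 = -1.
v=2: v_2(a)=19, v_2(b)=20; units ≡ 3, 7 (mod 8); ε·ε+αω+βω = 1·1+19·0+20·1 ≡ 1  ⇒  (a,b)_2 = -1.
v=11: a=11^2·(≡9), b=11^3·(≡6) mod 11; (9|11)=+1, (6|11)=-1; (−1)^{2·3·5}·(+1)^3·(-1)^2 = +1.
v=5: a=5^-5·(≡3), b=5^-7·(≡2) mod 5; (3|5)=-1, (2|5)=-1; (−1)^{-5·-7·2}·(-1)^-7·(-1)^-5 = +1.
v=3: a=3^7·(≡2), b=3^9·(≡2) mod 3; (2|3)=-1, (2|3)=-1; (−1)^{7·9·1}·(-1)^9·(-1)^7 = -1.
v=23: a=23^1·(≡3), b=23^1·(≡11) mod 23; (3|23)=+1, (11|23)=-1; (−1)^{1·1·11}·(+1)^1·(-1)^1 = +1.
(13110, -1225785 / ℚ) ramifies at {2, 3, 17, 19}: a division algebra.

[2, 3, 17, 19]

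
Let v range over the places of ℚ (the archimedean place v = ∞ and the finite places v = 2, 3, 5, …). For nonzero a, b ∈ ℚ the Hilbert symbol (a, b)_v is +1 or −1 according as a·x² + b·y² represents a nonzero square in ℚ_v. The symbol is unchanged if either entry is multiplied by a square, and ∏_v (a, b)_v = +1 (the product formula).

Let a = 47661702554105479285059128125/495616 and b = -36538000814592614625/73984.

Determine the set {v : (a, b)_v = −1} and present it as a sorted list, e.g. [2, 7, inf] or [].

Mod squares: a ≡ 205, b ≡ -338865. Check v ∈ {∞, 2, 3, 5, 11, 13, 17, 19, 29, 37, 41}.
v=29: a=29^2·(≡27), b=29^1·(≡15) mod 29; (27|29)=-1, (15|29)=-1; (−1)^{2·1·14}·(-1)^1·(-1)^2 = -1.
v=37: a=37^6·(≡17), b=37^6·(≡31) mod 37; (17|37)=-1, (31|37)=-1; (−1)^{6·6·18}·(-1)^6·(-1)^6 = +1.
v=11: a=11^-2·(≡7), b=11^0·(≡1) mod 11; (7|11)=-1, (1|11)=+1; (−1)^{-2·0·5}·(-1)^0·(+1)^-2 = +1.
v=13: a=13^2·(≡1), b=13^0·(≡11) mod 13; (1|13)=+1, (11|13)=-1; (−1)^{2·0·6}·(+1)^0·(-1)^2 = +1.
v=3: a=3^0·(≡1), b=3^1·(≡1) mod 3; (1|3)=+1, (1|3)=+1; (−1)^{0·1·1}·(+1)^1·(+1)^0 = +1.
v=19: a=19^2·(≡18), b=19^1·(≡9) mod 19; (18|19)=-1, (9|19)=+1; (−1)^{2·1·9}·(-1)^1·(+1)^2 = -1.
v=2: v_2(a)=-12, v_2(b)=-8; units ≡ 5, 7 (mod 8); ε·ε+αω+βω = 0·1+-12·0+-8·1 ≡ 0  ⇒  (a,b)_2 = +1.
v=5: a=5^5·(≡1), b=5^3·(≡2) mod 5; (1|5)=+1, (2|5)=-1; (−1)^{5·3·2}·(+1)^3·(-1)^5 = -1.
v=41: a=41^5·(≡8), b=41^3·(≡38) mod 41; (8|41)=+1, (38|41)=-1; (−1)^{5·3·20}·(+1)^3·(-1)^5 = -1.
v=∞: 205 > 0 and -338865 < 0  ⇒  (a,b)_∞ = +1.
v=17: a=17^0·(≡2), b=17^-2·(≡8) mod 17; (2|17)=+1, (8|17)=+1; (−1)^{0·-2·8}·(+1)^-2·(+1)^0 = +1.
(205, -338865 / ℚ) ramifies at {5, 19, 29, 41}: a division algebra.

[5, 19, 29, 41]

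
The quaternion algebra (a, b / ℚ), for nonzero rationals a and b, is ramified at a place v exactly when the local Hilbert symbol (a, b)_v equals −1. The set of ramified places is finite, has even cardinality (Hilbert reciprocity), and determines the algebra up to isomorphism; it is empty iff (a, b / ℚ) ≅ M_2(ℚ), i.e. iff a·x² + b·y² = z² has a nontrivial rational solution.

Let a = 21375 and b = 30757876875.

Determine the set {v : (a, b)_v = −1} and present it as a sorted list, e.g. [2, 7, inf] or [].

[2, 5, 11, 17]

(a, b) ≡ (95, 187) mod (ℚ^×)²; places V = {2, 3, 5, 11, 17, 19, ∞}.
(a,b)_17: α=0, u≡6; β=1, v≡12 (mod 17); (6|17)=-1, (12|17)=-1; sign (−1)^0·-1^1·-1^0 = -1.
(a,b)_2: α=0, β=0; u≡7, v≡3 (mod 8); ε(u)ε(v)=1·1, αω(v)=0·1, βω(u)=0·0; sum ≡ 1  ⇒  -1.
(a,b)_11: α=0, u≡2; β=1, v≡6 (mod 11); (2|11)=-1, (6|11)=-1; sign (−1)^0·-1^1·-1^0 = -1.
(a,b)_3: α=2, u≡2; β=6, v≡1 (mod 3); (2|3)=-1, (1|3)=+1; sign (−1)^0·-1^6·+1^2 = +1.
(a,b)_19: α=1, u≡4; β=2, v≡4 (mod 19); (4|19)=+1, (4|19)=+1; sign (−1)^0·+1^2·+1^1 = +1.
(a,b)_∞: sgn(95)=+, sgn(187)=+, so +1.
(a,b)_5: α=3, u≡1; β=4, v≡3 (mod 5); (1|5)=+1, (3|5)=-1; sign (−1)^0·+1^4·-1^3 = -1.
Ram(95, 187) = {2, 5, 11, 17}; no ℚ_2-point on the conic.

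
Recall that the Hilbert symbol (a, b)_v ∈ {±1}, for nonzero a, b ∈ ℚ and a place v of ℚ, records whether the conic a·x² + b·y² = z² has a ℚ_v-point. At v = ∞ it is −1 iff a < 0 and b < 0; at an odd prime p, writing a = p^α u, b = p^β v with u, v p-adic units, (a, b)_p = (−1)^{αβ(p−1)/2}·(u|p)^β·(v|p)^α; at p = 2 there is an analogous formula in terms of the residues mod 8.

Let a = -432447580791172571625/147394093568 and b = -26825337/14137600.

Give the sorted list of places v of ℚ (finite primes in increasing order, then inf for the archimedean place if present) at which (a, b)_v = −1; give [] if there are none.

[2, 5, 13, 17, 23, inf]

(a, b) ≡ (-20930, -2737) mod (ℚ^×)²; places V = {2, 3, 5, 7, 11, 13, 17, 19, 23, 29, 47, ∞}.
(a,b)_2: α=-9, β=-8; u≡7, v≡7 (mod 8); ε(u)ε(v)=1·1, αω(v)=-9·0, βω(u)=-8·0; sum ≡ 1  ⇒  -1.
(a,b)_19: α=-4, u≡8; β=0, v≡15 (mod 19); (8|19)=-1, (15|19)=-1; sign (−1)^0·-1^0·-1^-4 = +1.
(a,b)_11: α=2, u≡3; β=2, v≡2 (mod 11); (3|11)=+1, (2|11)=-1; sign (−1)^0·+1^2·-1^2 = +1.
(a,b)_∞: sgn(-20930)=−, sgn(-2737)=−, so -1.
(a,b)_47: α=-2, u≡37; β=-2, v≡42 (mod 47); (37|47)=+1, (42|47)=+1; sign (−1)^0·+1^-2·+1^-2 = +1.
(a,b)_3: α=4, u≡1; β=4, v≡2 (mod 3); (1|3)=+1, (2|3)=-1; sign (−1)^0·+1^4·-1^4 = +1.
(a,b)_5: α=3, u≡4; β=-2, v≡2 (mod 5); (4|5)=+1, (2|5)=-1; sign (−1)^0·+1^-2·-1^3 = -1.
(a,b)_29: α=2, u≡14; β=0, v≡12 (mod 29); (14|29)=-1, (12|29)=-1; sign (−1)^0·-1^0·-1^2 = +1.
(a,b)_7: α=5, u≡6; β=1, v≡1 (mod 7); (6|7)=-1, (1|7)=+1; sign (−1)^1·-1^1·+1^5 = +1.
(a,b)_13: α=1, u≡2; β=0, v≡8 (mod 13); (2|13)=-1, (8|13)=-1; sign (−1)^0·-1^0·-1^1 = -1.
(a,b)_17: α=4, u≡6; β=1, v≡9 (mod 17); (6|17)=-1, (9|17)=+1; sign (−1)^0·-1^1·+1^4 = -1.
(a,b)_23: α=1, u≡19; β=1, v≡21 (mod 23); (19|23)=-1, (21|23)=-1; sign (−1)^1·-1^1·-1^1 = -1.
|Ram(-20930, -2737)| = 6, even; anisotropic at {2, 5, 13, 17, 23, ∞}.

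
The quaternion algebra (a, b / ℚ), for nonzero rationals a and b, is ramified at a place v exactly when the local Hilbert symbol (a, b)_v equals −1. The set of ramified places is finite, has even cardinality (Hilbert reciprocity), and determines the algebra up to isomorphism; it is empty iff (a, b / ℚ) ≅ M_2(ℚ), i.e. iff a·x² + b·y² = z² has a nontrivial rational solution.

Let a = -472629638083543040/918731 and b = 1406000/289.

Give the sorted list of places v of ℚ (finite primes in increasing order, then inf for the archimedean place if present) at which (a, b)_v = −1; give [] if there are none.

Mod squares: a ≡ -1778590, b ≡ 3515. Check v ∈ {∞, 2, 5, 11, 17, 19, 23, 37}.
v=11: a=11^-1·(≡6), b=11^0·(≡8) mod 11; (6|11)=-1, (8|11)=-1; (−1)^{-1·0·5}·(-1)^0·(-1)^-1 = -1.
v=19: a=19^5·(≡10), b=19^1·(≡13) mod 19; (10|19)=-1, (13|19)=-1; (−1)^{5·1·9}·(-1)^1·(-1)^5 = -1.
v=2: v_2(a)=15, v_2(b)=4; units ≡ 1, 3 (mod 8); ε·ε+αω+βω = 0·1+15·1+4·0 ≡ 1  ⇒  (a,b)_2 = -1.
v=37: a=37^3·(≡34), b=37^1·(≡21) mod 37; (34|37)=+1, (21|37)=+1; (−1)^{3·1·18}·(+1)^1·(+1)^3 = +1.
v=∞: -1778590 < 0 and 3515 > 0  ⇒  (a,b)_∞ = +1.
v=5: a=5^1·(≡2), b=5^3·(≡2) mod 5; (2|5)=-1, (2|5)=-1; (−1)^{1·3·2}·(-1)^3·(-1)^1 = +1.
v=23: a=23^1·(≡22), b=23^0·(≡22) mod 23; (22|23)=-1, (22|23)=-1; (−1)^{1·0·11}·(-1)^0·(-1)^1 = -1.
v=17: a=17^-4·(≡1), b=17^-2·(≡15) mod 17; (1|17)=+1, (15|17)=+1; (−1)^{-4·-2·8}·(+1)^-2·(+1)^-4 = +1.
Ram(-1778590, 3515) = {2, 11, 19, 23}; no ℚ_2-point on the conic.

[2, 11, 19, 23]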